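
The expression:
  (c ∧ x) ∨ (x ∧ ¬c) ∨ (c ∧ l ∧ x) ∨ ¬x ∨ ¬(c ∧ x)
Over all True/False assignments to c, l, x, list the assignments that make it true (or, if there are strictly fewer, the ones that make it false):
is always true.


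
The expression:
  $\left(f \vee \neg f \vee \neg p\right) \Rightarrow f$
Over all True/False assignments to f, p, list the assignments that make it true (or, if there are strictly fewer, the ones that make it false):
is true only for:
  f=True, p=False;
  f=True, p=True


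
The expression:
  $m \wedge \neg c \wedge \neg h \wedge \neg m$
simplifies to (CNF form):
$\text{False}$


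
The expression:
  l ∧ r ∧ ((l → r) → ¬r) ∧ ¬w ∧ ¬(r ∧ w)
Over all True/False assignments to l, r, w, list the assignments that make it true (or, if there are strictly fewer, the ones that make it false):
is never true.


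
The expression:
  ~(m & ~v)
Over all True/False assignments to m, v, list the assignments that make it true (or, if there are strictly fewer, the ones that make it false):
is false only for:
  m=True, v=False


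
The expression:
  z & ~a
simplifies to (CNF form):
z & ~a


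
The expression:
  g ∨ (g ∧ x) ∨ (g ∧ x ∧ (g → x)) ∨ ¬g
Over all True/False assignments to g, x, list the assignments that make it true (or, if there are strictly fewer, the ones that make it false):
is always true.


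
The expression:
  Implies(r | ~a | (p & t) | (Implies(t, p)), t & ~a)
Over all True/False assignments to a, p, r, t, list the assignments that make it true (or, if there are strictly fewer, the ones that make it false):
is true only for:
  a=False, p=False, r=False, t=True;
  a=False, p=False, r=True, t=True;
  a=False, p=True, r=False, t=True;
  a=False, p=True, r=True, t=True;
  a=True, p=False, r=False, t=True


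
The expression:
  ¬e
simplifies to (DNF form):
¬e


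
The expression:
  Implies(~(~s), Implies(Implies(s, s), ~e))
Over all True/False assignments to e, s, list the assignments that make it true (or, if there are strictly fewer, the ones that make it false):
is false only for:
  e=True, s=True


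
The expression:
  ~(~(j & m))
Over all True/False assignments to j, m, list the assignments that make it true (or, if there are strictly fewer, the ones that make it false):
is true only for:
  j=True, m=True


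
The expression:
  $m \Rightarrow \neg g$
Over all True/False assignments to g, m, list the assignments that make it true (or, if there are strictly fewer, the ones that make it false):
is false only for:
  g=True, m=True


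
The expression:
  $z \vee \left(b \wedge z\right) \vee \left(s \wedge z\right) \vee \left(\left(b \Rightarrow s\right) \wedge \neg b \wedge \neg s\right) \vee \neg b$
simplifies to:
$z \vee \neg b$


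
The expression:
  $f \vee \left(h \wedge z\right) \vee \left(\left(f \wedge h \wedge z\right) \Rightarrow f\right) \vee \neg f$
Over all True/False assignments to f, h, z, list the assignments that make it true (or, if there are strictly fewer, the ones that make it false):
is always true.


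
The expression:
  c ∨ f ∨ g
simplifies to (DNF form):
c ∨ f ∨ g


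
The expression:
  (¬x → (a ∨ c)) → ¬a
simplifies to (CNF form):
¬a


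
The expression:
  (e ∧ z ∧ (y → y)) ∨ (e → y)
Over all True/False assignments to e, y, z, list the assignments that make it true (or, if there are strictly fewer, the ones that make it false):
is false only for:
  e=True, y=False, z=False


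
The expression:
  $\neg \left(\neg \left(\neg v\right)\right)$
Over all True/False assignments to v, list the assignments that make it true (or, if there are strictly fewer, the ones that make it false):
is true only for:
  v=False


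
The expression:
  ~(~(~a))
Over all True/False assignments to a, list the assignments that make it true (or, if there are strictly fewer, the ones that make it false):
is true only for:
  a=False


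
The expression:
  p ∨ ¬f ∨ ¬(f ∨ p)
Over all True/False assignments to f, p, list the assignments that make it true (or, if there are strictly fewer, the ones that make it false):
is false only for:
  f=True, p=False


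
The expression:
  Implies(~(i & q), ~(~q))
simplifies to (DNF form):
q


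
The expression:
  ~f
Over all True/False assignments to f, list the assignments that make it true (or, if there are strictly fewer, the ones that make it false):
is true only for:
  f=False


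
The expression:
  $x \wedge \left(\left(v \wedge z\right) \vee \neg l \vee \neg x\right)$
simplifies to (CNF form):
$x \wedge \left(v \vee \neg l\right) \wedge \left(z \vee \neg l\right)$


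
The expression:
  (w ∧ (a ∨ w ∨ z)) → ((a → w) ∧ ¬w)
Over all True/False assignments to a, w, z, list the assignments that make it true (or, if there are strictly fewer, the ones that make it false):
is true only for:
  a=False, w=False, z=False;
  a=False, w=False, z=True;
  a=True, w=False, z=False;
  a=True, w=False, z=True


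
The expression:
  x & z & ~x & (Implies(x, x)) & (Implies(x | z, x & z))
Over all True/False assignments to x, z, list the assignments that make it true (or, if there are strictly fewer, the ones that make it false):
is never true.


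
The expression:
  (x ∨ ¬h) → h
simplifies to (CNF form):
h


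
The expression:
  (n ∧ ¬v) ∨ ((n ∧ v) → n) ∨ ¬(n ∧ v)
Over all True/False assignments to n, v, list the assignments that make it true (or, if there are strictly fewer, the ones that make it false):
is always true.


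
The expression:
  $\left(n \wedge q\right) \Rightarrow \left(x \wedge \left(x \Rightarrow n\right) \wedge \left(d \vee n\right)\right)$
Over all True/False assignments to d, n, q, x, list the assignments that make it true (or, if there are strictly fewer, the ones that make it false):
is false only for:
  d=False, n=True, q=True, x=False;
  d=True, n=True, q=True, x=False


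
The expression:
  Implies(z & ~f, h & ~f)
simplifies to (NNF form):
f | h | ~z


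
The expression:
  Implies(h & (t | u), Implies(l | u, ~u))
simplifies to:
~h | ~u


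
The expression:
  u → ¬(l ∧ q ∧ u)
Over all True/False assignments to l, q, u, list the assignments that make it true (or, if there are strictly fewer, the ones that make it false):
is false only for:
  l=True, q=True, u=True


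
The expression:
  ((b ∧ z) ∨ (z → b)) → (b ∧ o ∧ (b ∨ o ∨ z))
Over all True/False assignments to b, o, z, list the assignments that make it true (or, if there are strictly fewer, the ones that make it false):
is true only for:
  b=False, o=False, z=True;
  b=False, o=True, z=True;
  b=True, o=True, z=False;
  b=True, o=True, z=True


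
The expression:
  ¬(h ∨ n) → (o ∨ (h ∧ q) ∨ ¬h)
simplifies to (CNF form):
True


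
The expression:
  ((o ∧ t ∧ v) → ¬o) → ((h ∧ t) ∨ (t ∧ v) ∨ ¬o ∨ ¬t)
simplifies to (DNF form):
h ∨ v ∨ ¬o ∨ ¬t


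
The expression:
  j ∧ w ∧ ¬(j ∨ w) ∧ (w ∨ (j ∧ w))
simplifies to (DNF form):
False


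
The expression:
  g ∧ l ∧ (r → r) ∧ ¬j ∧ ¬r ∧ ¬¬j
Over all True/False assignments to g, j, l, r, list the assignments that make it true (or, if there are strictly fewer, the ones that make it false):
is never true.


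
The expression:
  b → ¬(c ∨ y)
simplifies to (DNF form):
(¬c ∧ ¬y) ∨ ¬b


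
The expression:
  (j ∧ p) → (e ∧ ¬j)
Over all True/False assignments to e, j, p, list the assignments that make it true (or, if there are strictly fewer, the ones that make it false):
is false only for:
  e=False, j=True, p=True;
  e=True, j=True, p=True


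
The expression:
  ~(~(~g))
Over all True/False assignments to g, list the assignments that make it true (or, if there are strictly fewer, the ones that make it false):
is true only for:
  g=False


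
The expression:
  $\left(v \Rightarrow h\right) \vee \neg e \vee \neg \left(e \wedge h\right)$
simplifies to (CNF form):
$\text{True}$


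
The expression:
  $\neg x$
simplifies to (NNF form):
$\neg x$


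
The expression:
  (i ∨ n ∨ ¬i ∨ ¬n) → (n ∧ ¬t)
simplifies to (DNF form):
n ∧ ¬t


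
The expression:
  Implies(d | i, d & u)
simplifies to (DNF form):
(d & u) | (~d & ~i)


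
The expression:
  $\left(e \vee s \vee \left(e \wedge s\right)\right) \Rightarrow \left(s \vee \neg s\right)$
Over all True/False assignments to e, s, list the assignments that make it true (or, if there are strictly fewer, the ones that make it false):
is always true.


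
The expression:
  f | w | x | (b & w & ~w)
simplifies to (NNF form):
f | w | x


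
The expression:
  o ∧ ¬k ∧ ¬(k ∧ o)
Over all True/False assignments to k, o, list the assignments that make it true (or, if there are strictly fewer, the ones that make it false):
is true only for:
  k=False, o=True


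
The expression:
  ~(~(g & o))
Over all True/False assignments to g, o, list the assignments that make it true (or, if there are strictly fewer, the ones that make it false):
is true only for:
  g=True, o=True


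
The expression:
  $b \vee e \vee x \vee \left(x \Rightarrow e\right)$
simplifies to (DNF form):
$\text{True}$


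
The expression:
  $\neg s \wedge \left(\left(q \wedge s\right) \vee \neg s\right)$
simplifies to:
$\neg s$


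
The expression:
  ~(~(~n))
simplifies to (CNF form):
~n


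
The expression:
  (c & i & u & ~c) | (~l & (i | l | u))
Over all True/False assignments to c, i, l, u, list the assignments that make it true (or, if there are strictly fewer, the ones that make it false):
is true only for:
  c=False, i=False, l=False, u=True;
  c=False, i=True, l=False, u=False;
  c=False, i=True, l=False, u=True;
  c=True, i=False, l=False, u=True;
  c=True, i=True, l=False, u=False;
  c=True, i=True, l=False, u=True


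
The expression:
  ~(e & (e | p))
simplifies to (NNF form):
~e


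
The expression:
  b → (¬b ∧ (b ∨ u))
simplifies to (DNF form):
¬b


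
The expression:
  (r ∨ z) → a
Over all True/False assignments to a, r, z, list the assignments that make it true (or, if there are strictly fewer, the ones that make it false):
is false only for:
  a=False, r=False, z=True;
  a=False, r=True, z=False;
  a=False, r=True, z=True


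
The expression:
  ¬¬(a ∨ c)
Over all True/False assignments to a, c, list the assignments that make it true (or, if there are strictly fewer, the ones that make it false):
is false only for:
  a=False, c=False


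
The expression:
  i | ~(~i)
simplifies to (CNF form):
i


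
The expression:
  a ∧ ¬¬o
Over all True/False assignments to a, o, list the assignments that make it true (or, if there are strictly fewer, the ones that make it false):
is true only for:
  a=True, o=True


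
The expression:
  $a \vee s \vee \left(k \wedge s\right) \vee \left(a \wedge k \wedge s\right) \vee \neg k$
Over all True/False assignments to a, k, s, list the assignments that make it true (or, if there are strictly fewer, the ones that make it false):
is false only for:
  a=False, k=True, s=False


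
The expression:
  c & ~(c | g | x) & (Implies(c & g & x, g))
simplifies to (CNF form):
False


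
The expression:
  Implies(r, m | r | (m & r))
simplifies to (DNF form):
True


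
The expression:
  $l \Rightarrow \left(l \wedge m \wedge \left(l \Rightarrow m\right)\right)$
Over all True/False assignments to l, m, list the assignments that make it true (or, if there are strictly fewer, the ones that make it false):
is false only for:
  l=True, m=False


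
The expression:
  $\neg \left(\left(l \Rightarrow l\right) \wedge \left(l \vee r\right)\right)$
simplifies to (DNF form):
$\neg l \wedge \neg r$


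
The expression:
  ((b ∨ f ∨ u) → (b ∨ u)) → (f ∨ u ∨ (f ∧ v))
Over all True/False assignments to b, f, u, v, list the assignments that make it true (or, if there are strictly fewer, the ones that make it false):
is false only for:
  b=False, f=False, u=False, v=False;
  b=False, f=False, u=False, v=True;
  b=True, f=False, u=False, v=False;
  b=True, f=False, u=False, v=True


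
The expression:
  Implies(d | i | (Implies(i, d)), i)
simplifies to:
i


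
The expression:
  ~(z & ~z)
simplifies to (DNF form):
True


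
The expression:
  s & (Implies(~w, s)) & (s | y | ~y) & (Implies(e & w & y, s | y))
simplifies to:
s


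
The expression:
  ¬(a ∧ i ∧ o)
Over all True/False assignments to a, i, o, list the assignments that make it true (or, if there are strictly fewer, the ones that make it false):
is false only for:
  a=True, i=True, o=True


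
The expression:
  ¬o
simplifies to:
¬o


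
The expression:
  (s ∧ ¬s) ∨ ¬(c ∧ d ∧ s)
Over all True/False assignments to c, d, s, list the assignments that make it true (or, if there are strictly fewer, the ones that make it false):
is false only for:
  c=True, d=True, s=True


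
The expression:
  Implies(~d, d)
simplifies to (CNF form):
d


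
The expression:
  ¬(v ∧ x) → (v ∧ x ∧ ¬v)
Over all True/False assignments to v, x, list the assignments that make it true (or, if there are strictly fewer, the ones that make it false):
is true only for:
  v=True, x=True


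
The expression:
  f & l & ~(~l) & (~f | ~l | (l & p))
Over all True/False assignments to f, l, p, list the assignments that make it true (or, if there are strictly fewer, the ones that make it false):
is true only for:
  f=True, l=True, p=True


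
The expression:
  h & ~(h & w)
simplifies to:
h & ~w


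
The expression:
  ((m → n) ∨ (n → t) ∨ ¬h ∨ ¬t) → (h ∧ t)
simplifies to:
h ∧ t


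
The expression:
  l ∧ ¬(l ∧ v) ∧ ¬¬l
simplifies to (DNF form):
l ∧ ¬v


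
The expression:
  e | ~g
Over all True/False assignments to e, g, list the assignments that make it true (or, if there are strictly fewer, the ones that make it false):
is false only for:
  e=False, g=True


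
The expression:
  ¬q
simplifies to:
¬q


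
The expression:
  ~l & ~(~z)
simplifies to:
z & ~l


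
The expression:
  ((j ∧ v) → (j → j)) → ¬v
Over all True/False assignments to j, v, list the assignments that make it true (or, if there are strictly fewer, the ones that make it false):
is true only for:
  j=False, v=False;
  j=True, v=False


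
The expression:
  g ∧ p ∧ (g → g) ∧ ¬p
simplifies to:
False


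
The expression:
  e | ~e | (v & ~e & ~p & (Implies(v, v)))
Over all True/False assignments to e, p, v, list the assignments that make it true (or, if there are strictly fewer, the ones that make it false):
is always true.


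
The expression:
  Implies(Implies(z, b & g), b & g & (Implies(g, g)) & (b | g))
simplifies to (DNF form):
z | (b & g)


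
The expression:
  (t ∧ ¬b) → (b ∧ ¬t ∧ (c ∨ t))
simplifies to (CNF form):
b ∨ ¬t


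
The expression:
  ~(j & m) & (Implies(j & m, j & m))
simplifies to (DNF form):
~j | ~m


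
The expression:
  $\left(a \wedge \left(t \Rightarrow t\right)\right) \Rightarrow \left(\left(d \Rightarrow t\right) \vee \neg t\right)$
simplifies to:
$\text{True}$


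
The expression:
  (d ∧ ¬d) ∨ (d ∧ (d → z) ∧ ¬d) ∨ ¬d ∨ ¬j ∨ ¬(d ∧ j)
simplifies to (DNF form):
¬d ∨ ¬j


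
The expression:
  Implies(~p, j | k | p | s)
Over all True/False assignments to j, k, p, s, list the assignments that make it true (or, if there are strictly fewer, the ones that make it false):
is false only for:
  j=False, k=False, p=False, s=False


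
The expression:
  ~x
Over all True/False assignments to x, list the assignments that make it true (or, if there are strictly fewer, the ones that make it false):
is true only for:
  x=False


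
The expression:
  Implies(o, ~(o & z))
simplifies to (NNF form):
~o | ~z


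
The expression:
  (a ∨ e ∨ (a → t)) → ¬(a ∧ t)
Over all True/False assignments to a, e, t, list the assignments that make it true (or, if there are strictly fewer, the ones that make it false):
is false only for:
  a=True, e=False, t=True;
  a=True, e=True, t=True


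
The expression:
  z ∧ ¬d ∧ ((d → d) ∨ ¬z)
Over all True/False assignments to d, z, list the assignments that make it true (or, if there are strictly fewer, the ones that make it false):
is true only for:
  d=False, z=True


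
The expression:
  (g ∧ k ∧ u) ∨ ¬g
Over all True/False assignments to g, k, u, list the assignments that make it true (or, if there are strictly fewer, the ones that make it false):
is false only for:
  g=True, k=False, u=False;
  g=True, k=False, u=True;
  g=True, k=True, u=False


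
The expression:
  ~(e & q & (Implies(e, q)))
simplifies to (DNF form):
~e | ~q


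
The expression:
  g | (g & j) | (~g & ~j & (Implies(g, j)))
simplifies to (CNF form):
g | ~j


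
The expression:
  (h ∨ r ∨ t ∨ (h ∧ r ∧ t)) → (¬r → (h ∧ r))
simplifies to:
r ∨ (¬h ∧ ¬t)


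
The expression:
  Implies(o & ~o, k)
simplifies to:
True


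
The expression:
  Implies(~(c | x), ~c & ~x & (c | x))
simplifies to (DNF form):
c | x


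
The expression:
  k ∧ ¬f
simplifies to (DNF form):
k ∧ ¬f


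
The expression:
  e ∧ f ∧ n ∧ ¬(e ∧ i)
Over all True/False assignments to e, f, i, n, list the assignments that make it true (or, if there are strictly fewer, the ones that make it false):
is true only for:
  e=True, f=True, i=False, n=True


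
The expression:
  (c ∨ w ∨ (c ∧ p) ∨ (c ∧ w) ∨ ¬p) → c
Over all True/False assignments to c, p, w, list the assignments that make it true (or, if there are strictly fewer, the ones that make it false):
is false only for:
  c=False, p=False, w=False;
  c=False, p=False, w=True;
  c=False, p=True, w=True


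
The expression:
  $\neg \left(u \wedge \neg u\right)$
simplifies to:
$\text{True}$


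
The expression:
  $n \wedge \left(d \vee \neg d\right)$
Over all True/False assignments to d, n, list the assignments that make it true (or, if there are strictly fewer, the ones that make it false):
is true only for:
  d=False, n=True;
  d=True, n=True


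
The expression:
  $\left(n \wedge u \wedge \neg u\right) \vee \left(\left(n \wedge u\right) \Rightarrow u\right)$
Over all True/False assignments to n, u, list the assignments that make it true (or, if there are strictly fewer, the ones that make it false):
is always true.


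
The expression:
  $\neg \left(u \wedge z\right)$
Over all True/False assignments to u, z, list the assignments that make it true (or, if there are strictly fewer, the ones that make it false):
is false only for:
  u=True, z=True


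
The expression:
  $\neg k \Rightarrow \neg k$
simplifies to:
$\text{True}$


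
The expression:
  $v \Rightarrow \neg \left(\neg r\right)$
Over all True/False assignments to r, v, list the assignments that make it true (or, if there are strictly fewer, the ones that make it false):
is false only for:
  r=False, v=True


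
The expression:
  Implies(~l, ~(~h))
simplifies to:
h | l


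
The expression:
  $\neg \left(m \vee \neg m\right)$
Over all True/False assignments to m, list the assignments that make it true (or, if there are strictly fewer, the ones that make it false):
is never true.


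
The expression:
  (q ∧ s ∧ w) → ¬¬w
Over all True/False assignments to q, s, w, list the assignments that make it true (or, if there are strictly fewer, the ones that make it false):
is always true.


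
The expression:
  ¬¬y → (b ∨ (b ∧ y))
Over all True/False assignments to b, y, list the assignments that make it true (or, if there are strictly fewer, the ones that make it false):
is false only for:
  b=False, y=True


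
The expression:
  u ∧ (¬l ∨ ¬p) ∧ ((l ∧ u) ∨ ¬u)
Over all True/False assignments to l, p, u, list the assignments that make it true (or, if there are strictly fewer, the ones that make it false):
is true only for:
  l=True, p=False, u=True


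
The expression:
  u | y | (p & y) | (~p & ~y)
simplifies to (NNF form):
u | y | ~p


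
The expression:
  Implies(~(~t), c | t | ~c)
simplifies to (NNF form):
True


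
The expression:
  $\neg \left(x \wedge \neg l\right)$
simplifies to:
$l \vee \neg x$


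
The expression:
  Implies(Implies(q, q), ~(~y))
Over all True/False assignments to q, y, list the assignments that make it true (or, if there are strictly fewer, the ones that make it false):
is true only for:
  q=False, y=True;
  q=True, y=True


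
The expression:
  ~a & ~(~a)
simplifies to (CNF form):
False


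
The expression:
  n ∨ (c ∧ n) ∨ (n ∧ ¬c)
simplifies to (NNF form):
n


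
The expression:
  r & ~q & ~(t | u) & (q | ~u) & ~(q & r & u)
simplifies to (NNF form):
r & ~q & ~t & ~u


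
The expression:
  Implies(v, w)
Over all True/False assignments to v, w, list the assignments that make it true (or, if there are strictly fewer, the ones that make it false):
is false only for:
  v=True, w=False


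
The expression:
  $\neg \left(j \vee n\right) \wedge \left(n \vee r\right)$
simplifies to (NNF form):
$r \wedge \neg j \wedge \neg n$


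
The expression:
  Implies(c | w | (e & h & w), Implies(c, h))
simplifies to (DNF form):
h | ~c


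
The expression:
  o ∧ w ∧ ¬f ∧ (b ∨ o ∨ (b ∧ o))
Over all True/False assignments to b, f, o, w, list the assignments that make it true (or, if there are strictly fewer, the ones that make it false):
is true only for:
  b=False, f=False, o=True, w=True;
  b=True, f=False, o=True, w=True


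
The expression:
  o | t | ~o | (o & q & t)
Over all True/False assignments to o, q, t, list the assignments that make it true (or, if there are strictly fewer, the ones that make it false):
is always true.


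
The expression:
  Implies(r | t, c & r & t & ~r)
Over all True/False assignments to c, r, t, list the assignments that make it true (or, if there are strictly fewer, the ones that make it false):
is true only for:
  c=False, r=False, t=False;
  c=True, r=False, t=False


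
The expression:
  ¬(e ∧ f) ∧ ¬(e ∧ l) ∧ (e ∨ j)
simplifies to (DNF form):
(j ∧ ¬e) ∨ (e ∧ ¬f ∧ ¬l)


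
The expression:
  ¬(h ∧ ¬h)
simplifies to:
True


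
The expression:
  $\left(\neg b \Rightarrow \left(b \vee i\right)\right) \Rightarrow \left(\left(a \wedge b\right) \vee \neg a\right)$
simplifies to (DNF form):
$b \vee \neg a \vee \neg i$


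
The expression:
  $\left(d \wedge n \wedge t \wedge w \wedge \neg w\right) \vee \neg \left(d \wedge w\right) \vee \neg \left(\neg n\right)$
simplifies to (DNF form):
$n \vee \neg d \vee \neg w$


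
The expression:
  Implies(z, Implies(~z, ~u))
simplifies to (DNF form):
True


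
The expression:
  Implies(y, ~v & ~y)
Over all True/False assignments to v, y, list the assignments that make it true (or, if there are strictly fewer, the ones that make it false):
is true only for:
  v=False, y=False;
  v=True, y=False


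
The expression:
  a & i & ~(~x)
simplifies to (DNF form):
a & i & x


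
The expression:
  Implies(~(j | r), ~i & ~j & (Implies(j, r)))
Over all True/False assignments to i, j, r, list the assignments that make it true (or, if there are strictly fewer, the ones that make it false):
is false only for:
  i=True, j=False, r=False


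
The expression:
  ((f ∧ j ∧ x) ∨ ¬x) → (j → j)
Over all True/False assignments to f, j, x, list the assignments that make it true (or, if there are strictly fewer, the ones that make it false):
is always true.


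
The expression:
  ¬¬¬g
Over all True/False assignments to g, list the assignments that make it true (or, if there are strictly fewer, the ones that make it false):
is true only for:
  g=False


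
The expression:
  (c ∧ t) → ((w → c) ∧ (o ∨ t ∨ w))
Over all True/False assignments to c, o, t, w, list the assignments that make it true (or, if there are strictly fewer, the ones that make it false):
is always true.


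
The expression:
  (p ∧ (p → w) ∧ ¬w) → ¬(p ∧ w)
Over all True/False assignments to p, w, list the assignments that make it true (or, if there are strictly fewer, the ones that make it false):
is always true.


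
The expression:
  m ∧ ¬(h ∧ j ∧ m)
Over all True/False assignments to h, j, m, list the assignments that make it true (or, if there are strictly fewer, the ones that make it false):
is true only for:
  h=False, j=False, m=True;
  h=False, j=True, m=True;
  h=True, j=False, m=True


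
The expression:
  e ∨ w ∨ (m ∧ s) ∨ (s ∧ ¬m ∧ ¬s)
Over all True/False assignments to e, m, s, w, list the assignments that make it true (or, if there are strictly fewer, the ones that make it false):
is false only for:
  e=False, m=False, s=False, w=False;
  e=False, m=False, s=True, w=False;
  e=False, m=True, s=False, w=False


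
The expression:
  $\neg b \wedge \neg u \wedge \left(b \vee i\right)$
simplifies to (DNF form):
$i \wedge \neg b \wedge \neg u$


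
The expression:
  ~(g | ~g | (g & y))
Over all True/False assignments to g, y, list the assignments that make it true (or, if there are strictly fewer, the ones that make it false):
is never true.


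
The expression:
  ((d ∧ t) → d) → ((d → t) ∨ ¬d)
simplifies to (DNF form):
t ∨ ¬d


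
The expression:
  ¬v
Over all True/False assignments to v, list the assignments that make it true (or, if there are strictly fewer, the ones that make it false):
is true only for:
  v=False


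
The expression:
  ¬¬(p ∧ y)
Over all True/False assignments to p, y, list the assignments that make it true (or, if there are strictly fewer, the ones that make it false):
is true only for:
  p=True, y=True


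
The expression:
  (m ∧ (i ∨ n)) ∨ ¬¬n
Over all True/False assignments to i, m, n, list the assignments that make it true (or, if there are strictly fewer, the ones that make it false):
is false only for:
  i=False, m=False, n=False;
  i=False, m=True, n=False;
  i=True, m=False, n=False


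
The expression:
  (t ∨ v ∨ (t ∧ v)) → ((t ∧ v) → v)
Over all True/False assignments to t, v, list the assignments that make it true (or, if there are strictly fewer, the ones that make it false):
is always true.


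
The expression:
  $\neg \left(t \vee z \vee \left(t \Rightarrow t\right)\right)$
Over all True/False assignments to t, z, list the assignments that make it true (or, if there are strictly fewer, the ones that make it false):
is never true.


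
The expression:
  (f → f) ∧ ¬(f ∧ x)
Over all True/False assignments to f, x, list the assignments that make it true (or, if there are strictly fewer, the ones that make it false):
is false only for:
  f=True, x=True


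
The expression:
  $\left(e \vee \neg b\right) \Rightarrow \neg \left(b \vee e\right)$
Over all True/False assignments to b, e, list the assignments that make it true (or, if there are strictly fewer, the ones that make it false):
is true only for:
  b=False, e=False;
  b=True, e=False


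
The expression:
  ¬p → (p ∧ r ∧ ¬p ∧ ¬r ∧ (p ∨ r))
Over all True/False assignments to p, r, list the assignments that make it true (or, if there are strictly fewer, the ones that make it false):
is true only for:
  p=True, r=False;
  p=True, r=True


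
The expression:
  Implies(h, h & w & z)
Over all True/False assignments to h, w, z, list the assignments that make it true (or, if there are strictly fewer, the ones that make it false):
is false only for:
  h=True, w=False, z=False;
  h=True, w=False, z=True;
  h=True, w=True, z=False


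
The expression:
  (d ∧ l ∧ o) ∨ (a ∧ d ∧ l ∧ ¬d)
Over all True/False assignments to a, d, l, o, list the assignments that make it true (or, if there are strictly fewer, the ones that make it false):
is true only for:
  a=False, d=True, l=True, o=True;
  a=True, d=True, l=True, o=True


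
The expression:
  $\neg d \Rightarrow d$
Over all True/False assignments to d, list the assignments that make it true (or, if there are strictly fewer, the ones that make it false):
is true only for:
  d=True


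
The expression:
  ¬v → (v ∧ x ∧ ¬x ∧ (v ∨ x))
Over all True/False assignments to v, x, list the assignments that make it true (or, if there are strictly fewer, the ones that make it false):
is true only for:
  v=True, x=False;
  v=True, x=True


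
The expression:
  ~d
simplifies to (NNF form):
~d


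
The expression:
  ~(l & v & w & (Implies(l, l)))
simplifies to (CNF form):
~l | ~v | ~w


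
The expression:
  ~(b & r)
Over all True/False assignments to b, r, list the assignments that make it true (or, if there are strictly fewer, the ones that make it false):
is false only for:
  b=True, r=True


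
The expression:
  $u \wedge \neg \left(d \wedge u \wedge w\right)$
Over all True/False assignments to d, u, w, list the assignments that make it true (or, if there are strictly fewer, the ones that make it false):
is true only for:
  d=False, u=True, w=False;
  d=False, u=True, w=True;
  d=True, u=True, w=False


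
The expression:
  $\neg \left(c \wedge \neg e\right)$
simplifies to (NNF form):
$e \vee \neg c$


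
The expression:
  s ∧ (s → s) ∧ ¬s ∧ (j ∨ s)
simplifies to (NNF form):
False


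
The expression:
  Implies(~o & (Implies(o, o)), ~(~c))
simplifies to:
c | o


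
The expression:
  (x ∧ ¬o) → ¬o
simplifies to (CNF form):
True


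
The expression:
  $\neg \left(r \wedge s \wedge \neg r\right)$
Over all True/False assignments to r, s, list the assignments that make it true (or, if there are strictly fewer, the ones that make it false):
is always true.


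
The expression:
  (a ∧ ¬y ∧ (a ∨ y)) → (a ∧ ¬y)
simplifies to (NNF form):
True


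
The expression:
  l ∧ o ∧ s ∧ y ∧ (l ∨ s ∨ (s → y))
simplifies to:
l ∧ o ∧ s ∧ y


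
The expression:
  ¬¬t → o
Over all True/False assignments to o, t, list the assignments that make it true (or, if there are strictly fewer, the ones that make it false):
is false only for:
  o=False, t=True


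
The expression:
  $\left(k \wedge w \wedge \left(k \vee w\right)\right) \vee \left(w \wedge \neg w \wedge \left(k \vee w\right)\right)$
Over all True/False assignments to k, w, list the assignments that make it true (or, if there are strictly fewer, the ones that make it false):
is true only for:
  k=True, w=True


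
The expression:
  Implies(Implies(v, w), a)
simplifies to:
a | (v & ~w)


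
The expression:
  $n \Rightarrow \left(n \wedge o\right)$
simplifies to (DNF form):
$o \vee \neg n$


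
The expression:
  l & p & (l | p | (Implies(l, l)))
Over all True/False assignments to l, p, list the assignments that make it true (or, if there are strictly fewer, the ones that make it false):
is true only for:
  l=True, p=True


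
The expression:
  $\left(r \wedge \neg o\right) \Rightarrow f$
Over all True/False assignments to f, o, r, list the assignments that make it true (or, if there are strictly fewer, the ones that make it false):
is false only for:
  f=False, o=False, r=True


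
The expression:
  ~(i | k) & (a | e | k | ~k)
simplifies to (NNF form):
~i & ~k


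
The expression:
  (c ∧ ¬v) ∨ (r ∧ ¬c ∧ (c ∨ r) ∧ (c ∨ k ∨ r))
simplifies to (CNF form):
(c ∨ r) ∧ (¬c ∨ ¬v)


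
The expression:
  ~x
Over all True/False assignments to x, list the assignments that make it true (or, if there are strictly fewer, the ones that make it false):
is true only for:
  x=False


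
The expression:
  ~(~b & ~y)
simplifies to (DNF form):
b | y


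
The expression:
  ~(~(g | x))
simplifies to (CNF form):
g | x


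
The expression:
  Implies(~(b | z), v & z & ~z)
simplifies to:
b | z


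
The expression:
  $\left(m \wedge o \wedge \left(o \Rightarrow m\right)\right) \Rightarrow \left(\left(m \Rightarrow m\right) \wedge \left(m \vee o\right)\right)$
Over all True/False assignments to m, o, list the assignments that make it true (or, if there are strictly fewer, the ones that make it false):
is always true.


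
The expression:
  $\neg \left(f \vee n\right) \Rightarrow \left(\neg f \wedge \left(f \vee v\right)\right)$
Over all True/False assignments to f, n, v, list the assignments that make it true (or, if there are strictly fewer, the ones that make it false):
is false only for:
  f=False, n=False, v=False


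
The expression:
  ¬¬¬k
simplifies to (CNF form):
¬k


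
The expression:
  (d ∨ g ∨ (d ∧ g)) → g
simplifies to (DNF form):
g ∨ ¬d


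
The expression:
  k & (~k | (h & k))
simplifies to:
h & k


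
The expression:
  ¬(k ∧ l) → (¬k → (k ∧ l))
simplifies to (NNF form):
k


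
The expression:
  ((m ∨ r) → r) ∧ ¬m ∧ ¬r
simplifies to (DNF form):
¬m ∧ ¬r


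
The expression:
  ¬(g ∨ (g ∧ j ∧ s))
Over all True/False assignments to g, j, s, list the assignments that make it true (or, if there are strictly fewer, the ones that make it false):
is true only for:
  g=False, j=False, s=False;
  g=False, j=False, s=True;
  g=False, j=True, s=False;
  g=False, j=True, s=True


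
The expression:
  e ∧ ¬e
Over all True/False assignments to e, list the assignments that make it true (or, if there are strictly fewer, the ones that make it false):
is never true.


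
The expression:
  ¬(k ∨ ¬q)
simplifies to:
q ∧ ¬k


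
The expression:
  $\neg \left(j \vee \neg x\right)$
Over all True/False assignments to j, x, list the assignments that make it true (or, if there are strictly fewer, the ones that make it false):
is true only for:
  j=False, x=True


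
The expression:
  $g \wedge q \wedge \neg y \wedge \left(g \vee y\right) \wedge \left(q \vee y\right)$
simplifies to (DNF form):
$g \wedge q \wedge \neg y$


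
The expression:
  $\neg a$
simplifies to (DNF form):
$\neg a$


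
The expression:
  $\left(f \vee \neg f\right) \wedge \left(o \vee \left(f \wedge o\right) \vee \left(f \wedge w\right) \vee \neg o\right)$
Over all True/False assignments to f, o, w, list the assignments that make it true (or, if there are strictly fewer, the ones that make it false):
is always true.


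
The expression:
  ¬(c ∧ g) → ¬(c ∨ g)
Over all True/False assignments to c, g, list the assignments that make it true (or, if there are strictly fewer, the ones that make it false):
is true only for:
  c=False, g=False;
  c=True, g=True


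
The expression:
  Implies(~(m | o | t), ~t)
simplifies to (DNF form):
True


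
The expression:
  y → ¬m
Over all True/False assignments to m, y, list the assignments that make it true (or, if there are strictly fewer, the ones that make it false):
is false only for:
  m=True, y=True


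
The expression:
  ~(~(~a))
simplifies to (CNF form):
~a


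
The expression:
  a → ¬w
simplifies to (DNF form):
¬a ∨ ¬w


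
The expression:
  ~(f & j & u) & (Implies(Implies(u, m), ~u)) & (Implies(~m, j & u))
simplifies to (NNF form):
(m & ~u) | (j & u & ~f & ~m)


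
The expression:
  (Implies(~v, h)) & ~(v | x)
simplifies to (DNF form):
h & ~v & ~x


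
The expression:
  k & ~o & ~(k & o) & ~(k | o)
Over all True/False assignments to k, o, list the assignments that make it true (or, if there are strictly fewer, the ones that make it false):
is never true.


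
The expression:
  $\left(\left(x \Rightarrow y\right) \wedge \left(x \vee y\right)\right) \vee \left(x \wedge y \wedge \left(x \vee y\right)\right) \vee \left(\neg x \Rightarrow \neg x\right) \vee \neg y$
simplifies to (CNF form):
$\text{True}$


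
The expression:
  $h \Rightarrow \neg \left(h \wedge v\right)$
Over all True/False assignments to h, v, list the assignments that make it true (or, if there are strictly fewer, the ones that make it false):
is false only for:
  h=True, v=True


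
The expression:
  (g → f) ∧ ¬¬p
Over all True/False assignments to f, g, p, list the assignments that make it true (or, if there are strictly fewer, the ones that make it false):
is true only for:
  f=False, g=False, p=True;
  f=True, g=False, p=True;
  f=True, g=True, p=True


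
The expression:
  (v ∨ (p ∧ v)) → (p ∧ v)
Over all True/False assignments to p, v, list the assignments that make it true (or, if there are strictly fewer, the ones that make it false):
is false only for:
  p=False, v=True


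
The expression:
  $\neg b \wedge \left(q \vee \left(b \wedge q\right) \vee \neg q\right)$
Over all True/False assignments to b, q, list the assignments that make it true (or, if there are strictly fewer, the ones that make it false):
is true only for:
  b=False, q=False;
  b=False, q=True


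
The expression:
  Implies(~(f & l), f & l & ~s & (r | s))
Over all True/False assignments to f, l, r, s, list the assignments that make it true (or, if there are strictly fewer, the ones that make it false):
is true only for:
  f=True, l=True, r=False, s=False;
  f=True, l=True, r=False, s=True;
  f=True, l=True, r=True, s=False;
  f=True, l=True, r=True, s=True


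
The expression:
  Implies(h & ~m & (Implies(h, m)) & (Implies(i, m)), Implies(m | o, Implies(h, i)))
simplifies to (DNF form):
True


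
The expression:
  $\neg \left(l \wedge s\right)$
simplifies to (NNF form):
$\neg l \vee \neg s$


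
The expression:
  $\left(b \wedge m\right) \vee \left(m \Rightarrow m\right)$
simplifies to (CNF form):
$\text{True}$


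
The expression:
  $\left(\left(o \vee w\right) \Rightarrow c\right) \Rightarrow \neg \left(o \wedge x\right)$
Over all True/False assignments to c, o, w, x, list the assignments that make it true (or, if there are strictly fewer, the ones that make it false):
is false only for:
  c=True, o=True, w=False, x=True;
  c=True, o=True, w=True, x=True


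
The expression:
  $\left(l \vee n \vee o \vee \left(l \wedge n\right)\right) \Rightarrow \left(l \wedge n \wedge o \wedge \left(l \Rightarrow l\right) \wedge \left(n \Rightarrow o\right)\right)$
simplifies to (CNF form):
$\left(l \vee \neg o\right) \wedge \left(n \vee \neg l\right) \wedge \left(o \vee \neg n\right)$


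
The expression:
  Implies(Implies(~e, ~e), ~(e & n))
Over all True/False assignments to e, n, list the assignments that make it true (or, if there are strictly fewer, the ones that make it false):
is false only for:
  e=True, n=True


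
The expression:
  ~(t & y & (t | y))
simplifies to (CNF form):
~t | ~y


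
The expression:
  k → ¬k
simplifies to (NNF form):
¬k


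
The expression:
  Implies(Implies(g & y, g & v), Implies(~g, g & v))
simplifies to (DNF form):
g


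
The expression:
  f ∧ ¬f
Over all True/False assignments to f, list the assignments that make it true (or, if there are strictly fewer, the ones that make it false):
is never true.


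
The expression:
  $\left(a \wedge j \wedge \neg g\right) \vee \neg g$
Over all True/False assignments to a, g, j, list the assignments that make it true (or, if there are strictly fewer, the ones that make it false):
is true only for:
  a=False, g=False, j=False;
  a=False, g=False, j=True;
  a=True, g=False, j=False;
  a=True, g=False, j=True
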